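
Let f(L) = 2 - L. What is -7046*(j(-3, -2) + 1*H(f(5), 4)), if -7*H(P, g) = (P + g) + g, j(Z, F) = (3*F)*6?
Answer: 1810822/7 ≈ 2.5869e+5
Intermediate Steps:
j(Z, F) = 18*F
H(P, g) = -2*g/7 - P/7 (H(P, g) = -((P + g) + g)/7 = -(P + 2*g)/7 = -2*g/7 - P/7)
-7046*(j(-3, -2) + 1*H(f(5), 4)) = -7046*(18*(-2) + 1*(-2/7*4 - (2 - 1*5)/7)) = -7046*(-36 + 1*(-8/7 - (2 - 5)/7)) = -7046*(-36 + 1*(-8/7 - 1/7*(-3))) = -7046*(-36 + 1*(-8/7 + 3/7)) = -7046*(-36 + 1*(-5/7)) = -7046*(-36 - 5/7) = -7046*(-257/7) = 1810822/7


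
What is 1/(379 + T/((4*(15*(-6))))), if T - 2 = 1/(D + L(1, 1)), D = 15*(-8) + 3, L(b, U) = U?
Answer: 13920/5275603 ≈ 0.0026386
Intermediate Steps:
D = -117 (D = -120 + 3 = -117)
T = 231/116 (T = 2 + 1/(-117 + 1) = 2 + 1/(-116) = 2 - 1/116 = 231/116 ≈ 1.9914)
1/(379 + T/((4*(15*(-6))))) = 1/(379 + 231/(116*((4*(15*(-6)))))) = 1/(379 + 231/(116*((4*(-90))))) = 1/(379 + (231/116)/(-360)) = 1/(379 + (231/116)*(-1/360)) = 1/(379 - 77/13920) = 1/(5275603/13920) = 13920/5275603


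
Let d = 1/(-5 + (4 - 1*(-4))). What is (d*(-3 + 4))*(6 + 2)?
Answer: 8/3 ≈ 2.6667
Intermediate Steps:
d = ⅓ (d = 1/(-5 + (4 + 4)) = 1/(-5 + 8) = 1/3 = ⅓ ≈ 0.33333)
(d*(-3 + 4))*(6 + 2) = ((-3 + 4)/3)*(6 + 2) = ((⅓)*1)*8 = (⅓)*8 = 8/3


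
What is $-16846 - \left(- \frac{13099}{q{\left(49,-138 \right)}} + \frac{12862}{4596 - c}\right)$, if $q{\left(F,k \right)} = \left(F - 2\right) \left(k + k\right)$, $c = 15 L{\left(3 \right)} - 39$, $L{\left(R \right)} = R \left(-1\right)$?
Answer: $- \frac{10655534264}{632385} \approx -16850.0$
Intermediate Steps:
$L{\left(R \right)} = - R$
$c = -84$ ($c = 15 \left(\left(-1\right) 3\right) - 39 = 15 \left(-3\right) - 39 = -45 - 39 = -84$)
$q{\left(F,k \right)} = 2 k \left(-2 + F\right)$ ($q{\left(F,k \right)} = \left(-2 + F\right) 2 k = 2 k \left(-2 + F\right)$)
$-16846 - \left(- \frac{13099}{q{\left(49,-138 \right)}} + \frac{12862}{4596 - c}\right) = -16846 - \left(- \frac{13099}{2 \left(-138\right) \left(-2 + 49\right)} + \frac{12862}{4596 - -84}\right) = -16846 - \left(- \frac{13099}{2 \left(-138\right) 47} + \frac{12862}{4596 + 84}\right) = -16846 - \left(- \frac{13099}{-12972} + \frac{12862}{4680}\right) = -16846 - \left(\left(-13099\right) \left(- \frac{1}{12972}\right) + 12862 \cdot \frac{1}{4680}\right) = -16846 - \left(\frac{13099}{12972} + \frac{6431}{2340}\right) = -16846 - \frac{2376554}{632385} = - \frac{10655534264}{632385}$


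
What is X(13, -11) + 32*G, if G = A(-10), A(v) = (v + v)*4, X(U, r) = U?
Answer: -2547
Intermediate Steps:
A(v) = 8*v (A(v) = (2*v)*4 = 8*v)
G = -80 (G = 8*(-10) = -80)
X(13, -11) + 32*G = 13 + 32*(-80) = 13 - 2560 = -2547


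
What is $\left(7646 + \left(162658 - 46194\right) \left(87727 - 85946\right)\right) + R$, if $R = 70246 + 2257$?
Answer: $207502533$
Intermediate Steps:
$R = 72503$
$\left(7646 + \left(162658 - 46194\right) \left(87727 - 85946\right)\right) + R = \left(7646 + \left(162658 - 46194\right) \left(87727 - 85946\right)\right) + 72503 = \left(7646 + \left(162658 - 46194\right) 1781\right) + 72503 = \left(7646 + 116464 \cdot 1781\right) + 72503 = \left(7646 + 207422384\right) + 72503 = 207430030 + 72503 = 207502533$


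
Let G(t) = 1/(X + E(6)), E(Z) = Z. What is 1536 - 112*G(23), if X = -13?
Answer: 1552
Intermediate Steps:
G(t) = -⅐ (G(t) = 1/(-13 + 6) = 1/(-7) = -⅐)
1536 - 112*G(23) = 1536 - 112*(-⅐) = 1536 + 16 = 1552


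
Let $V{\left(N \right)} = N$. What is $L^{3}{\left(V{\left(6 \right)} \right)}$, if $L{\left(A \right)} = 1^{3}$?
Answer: $1$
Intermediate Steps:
$L{\left(A \right)} = 1$
$L^{3}{\left(V{\left(6 \right)} \right)} = 1^{3} = 1$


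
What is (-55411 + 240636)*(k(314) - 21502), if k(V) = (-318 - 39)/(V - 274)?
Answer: -31874888665/8 ≈ -3.9844e+9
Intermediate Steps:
k(V) = -357/(-274 + V)
(-55411 + 240636)*(k(314) - 21502) = (-55411 + 240636)*(-357/(-274 + 314) - 21502) = 185225*(-357/40 - 21502) = 185225*(-860437/40) = -31874888665/8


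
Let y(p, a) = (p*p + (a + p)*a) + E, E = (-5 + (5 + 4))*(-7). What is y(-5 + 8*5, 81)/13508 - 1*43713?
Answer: -53678601/1228 ≈ -43712.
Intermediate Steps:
E = -28 (E = (-5 + 9)*(-7) = 4*(-7) = -28)
y(p, a) = -28 + p**2 + a*(a + p) (y(p, a) = (p*p + (a + p)*a) - 28 = (p**2 + a*(a + p)) - 28 = -28 + p**2 + a*(a + p))
y(-5 + 8*5, 81)/13508 - 1*43713 = (-28 + 81**2 + (-5 + 8*5)**2 + 81*(-5 + 8*5))/13508 - 1*43713 = (-28 + 6561 + (-5 + 40)**2 + 81*(-5 + 40))*(1/13508) - 43713 = (-28 + 6561 + 35**2 + 81*35)*(1/13508) - 43713 = (-28 + 6561 + 1225 + 2835)*(1/13508) - 43713 = 10593*(1/13508) - 43713 = 963/1228 - 43713 = -53678601/1228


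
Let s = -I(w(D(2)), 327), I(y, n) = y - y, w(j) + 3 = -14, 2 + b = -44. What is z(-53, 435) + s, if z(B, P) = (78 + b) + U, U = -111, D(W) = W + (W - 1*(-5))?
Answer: -79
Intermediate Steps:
b = -46 (b = -2 - 44 = -46)
D(W) = 5 + 2*W (D(W) = W + (W + 5) = W + (5 + W) = 5 + 2*W)
w(j) = -17 (w(j) = -3 - 14 = -17)
I(y, n) = 0
z(B, P) = -79 (z(B, P) = (78 - 46) - 111 = 32 - 111 = -79)
s = 0 (s = -1*0 = 0)
z(-53, 435) + s = -79 + 0 = -79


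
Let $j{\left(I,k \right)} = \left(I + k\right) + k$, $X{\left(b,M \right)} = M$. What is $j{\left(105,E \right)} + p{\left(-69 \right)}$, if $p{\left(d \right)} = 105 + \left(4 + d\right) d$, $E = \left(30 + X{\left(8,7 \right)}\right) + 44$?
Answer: $4857$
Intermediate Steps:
$E = 81$ ($E = \left(30 + 7\right) + 44 = 37 + 44 = 81$)
$j{\left(I,k \right)} = I + 2 k$
$p{\left(d \right)} = 105 + d \left(4 + d\right)$
$j{\left(105,E \right)} + p{\left(-69 \right)} = \left(105 + 2 \cdot 81\right) + \left(105 + \left(-69\right)^{2} + 4 \left(-69\right)\right) = \left(105 + 162\right) + \left(105 + 4761 - 276\right) = 267 + 4590 = 4857$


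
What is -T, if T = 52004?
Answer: -52004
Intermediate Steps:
-T = -1*52004 = -52004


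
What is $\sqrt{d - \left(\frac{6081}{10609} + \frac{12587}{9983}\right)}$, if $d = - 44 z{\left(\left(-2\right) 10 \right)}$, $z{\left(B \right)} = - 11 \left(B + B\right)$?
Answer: $\frac{i \sqrt{20471189795123558}}{1028249} \approx 139.15 i$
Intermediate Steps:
$z{\left(B \right)} = - 22 B$ ($z{\left(B \right)} = - 11 \cdot 2 B = - 22 B$)
$d = -19360$ ($d = - 44 \left(- 22 \left(\left(-2\right) 10\right)\right) = - 44 \left(\left(-22\right) \left(-20\right)\right) = \left(-44\right) 440 = -19360$)
$\sqrt{d - \left(\frac{6081}{10609} + \frac{12587}{9983}\right)} = \sqrt{-19360 - \left(\frac{6081}{10609} + \frac{12587}{9983}\right)} = \sqrt{-19360 - \frac{194242106}{105909647}} = \sqrt{- \frac{2050605008026}{105909647}} = \frac{i \sqrt{20471189795123558}}{1028249}$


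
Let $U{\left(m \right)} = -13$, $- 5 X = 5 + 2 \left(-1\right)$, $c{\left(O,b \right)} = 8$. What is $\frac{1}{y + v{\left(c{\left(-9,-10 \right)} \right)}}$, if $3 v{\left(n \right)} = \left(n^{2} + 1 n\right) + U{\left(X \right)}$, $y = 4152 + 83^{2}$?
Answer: $\frac{3}{33182} \approx 9.041 \cdot 10^{-5}$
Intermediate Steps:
$X = - \frac{3}{5}$ ($X = - \frac{5 + 2 \left(-1\right)}{5} = - \frac{5 - 2}{5} = \left(- \frac{1}{5}\right) 3 = - \frac{3}{5} \approx -0.6$)
$y = 11041$ ($y = 4152 + 6889 = 11041$)
$v{\left(n \right)} = - \frac{13}{3} + \frac{n}{3} + \frac{n^{2}}{3}$ ($v{\left(n \right)} = \frac{\left(n^{2} + 1 n\right) - 13}{3} = \frac{\left(n^{2} + n\right) - 13}{3} = \frac{\left(n + n^{2}\right) - 13}{3} = \frac{-13 + n + n^{2}}{3} = - \frac{13}{3} + \frac{n}{3} + \frac{n^{2}}{3}$)
$\frac{1}{y + v{\left(c{\left(-9,-10 \right)} \right)}} = \frac{1}{11041 + \left(- \frac{13}{3} + \frac{1}{3} \cdot 8 + \frac{8^{2}}{3}\right)} = \frac{1}{11041 + \left(- \frac{13}{3} + \frac{8}{3} + \frac{1}{3} \cdot 64\right)} = \frac{1}{11041 + \left(- \frac{13}{3} + \frac{8}{3} + \frac{64}{3}\right)} = \frac{1}{11041 + \frac{59}{3}} = \frac{1}{\frac{33182}{3}} = \frac{3}{33182}$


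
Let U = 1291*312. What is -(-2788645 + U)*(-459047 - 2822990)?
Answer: -7830457822561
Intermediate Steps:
U = 402792
-(-2788645 + U)*(-459047 - 2822990) = -(-2788645 + 402792)*(-459047 - 2822990) = -(-2385853)*(-3282037) = -1*7830457822561 = -7830457822561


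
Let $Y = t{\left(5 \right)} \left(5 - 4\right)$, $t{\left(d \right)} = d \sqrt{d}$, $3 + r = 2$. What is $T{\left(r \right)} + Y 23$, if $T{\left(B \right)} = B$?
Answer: $-1 + 115 \sqrt{5} \approx 256.15$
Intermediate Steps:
$r = -1$ ($r = -3 + 2 = -1$)
$t{\left(d \right)} = d^{\frac{3}{2}}$
$Y = 5 \sqrt{5}$ ($Y = 5^{\frac{3}{2}} \left(5 - 4\right) = 5 \sqrt{5} \cdot 1 = 5 \sqrt{5} \approx 11.18$)
$T{\left(r \right)} + Y 23 = -1 + 5 \sqrt{5} \cdot 23 = -1 + 115 \sqrt{5}$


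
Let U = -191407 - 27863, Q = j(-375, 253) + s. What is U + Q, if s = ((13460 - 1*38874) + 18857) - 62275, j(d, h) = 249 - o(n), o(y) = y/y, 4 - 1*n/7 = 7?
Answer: -287854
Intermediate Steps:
n = -21 (n = 28 - 7*7 = 28 - 49 = -21)
o(y) = 1
j(d, h) = 248 (j(d, h) = 249 - 1*1 = 249 - 1 = 248)
s = -68832 (s = ((13460 - 38874) + 18857) - 62275 = (-25414 + 18857) - 62275 = -6557 - 62275 = -68832)
Q = -68584 (Q = 248 - 68832 = -68584)
U = -219270
U + Q = -219270 - 68584 = -287854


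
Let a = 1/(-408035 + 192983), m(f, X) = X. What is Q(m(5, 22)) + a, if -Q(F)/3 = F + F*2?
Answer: -42580297/215052 ≈ -198.00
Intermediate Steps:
Q(F) = -9*F (Q(F) = -3*(F + F*2) = -3*(F + 2*F) = -9*F)
a = -1/215052 (a = 1/(-215052) = -1/215052 ≈ -4.6500e-6)
Q(m(5, 22)) + a = -9*22 - 1/215052 = -198 - 1/215052 = -42580297/215052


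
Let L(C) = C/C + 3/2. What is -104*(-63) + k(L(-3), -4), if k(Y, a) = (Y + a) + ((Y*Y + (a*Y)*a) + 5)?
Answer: 26407/4 ≈ 6601.8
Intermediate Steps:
L(C) = 5/2 (L(C) = 1 + 3*(½) = 1 + 3/2 = 5/2)
k(Y, a) = 5 + Y + a + Y² + Y*a² (k(Y, a) = (Y + a) + ((Y² + (Y*a)*a) + 5) = (Y + a) + ((Y² + Y*a²) + 5) = (Y + a) + (5 + Y² + Y*a²) = 5 + Y + a + Y² + Y*a²)
-104*(-63) + k(L(-3), -4) = -104*(-63) + (5 + 5/2 - 4 + (5/2)² + (5/2)*(-4)²) = 6552 + (5 + 5/2 - 4 + 25/4 + (5/2)*16) = 6552 + (5 + 5/2 - 4 + 25/4 + 40) = 6552 + 199/4 = 26407/4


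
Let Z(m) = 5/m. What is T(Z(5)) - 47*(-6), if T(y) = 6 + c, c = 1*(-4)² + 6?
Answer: 310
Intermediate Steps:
c = 22 (c = 1*16 + 6 = 16 + 6 = 22)
T(y) = 28 (T(y) = 6 + 22 = 28)
T(Z(5)) - 47*(-6) = 28 - 47*(-6) = 28 + 282 = 310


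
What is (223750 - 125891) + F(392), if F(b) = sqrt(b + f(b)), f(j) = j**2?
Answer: 97859 + 14*sqrt(786) ≈ 98252.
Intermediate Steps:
F(b) = sqrt(b + b**2)
(223750 - 125891) + F(392) = (223750 - 125891) + sqrt(392*(1 + 392)) = 97859 + sqrt(392*393) = 97859 + sqrt(154056) = 97859 + 14*sqrt(786)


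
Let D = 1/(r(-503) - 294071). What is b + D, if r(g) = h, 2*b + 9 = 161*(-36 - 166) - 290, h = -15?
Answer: -2413049152/147043 ≈ -16411.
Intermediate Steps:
b = -32821/2 (b = -9/2 + (161*(-36 - 166) - 290)/2 = -9/2 + (161*(-202) - 290)/2 = -9/2 + (-32522 - 290)/2 = -9/2 + (½)*(-32812) = -9/2 - 16406 = -32821/2 ≈ -16411.)
r(g) = -15
D = -1/294086 (D = 1/(-15 - 294071) = 1/(-294086) = -1/294086 ≈ -3.4004e-6)
b + D = -32821/2 - 1/294086 = -2413049152/147043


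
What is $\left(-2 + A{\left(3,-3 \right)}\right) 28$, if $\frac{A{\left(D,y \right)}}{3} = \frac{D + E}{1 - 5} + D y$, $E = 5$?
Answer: $-980$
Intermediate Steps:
$A{\left(D,y \right)} = - \frac{15}{4} - \frac{3 D}{4} + 3 D y$ ($A{\left(D,y \right)} = 3 \left(\frac{D + 5}{1 - 5} + D y\right) = 3 \left(\frac{5 + D}{-4} + D y\right) = 3 \left(\left(5 + D\right) \left(- \frac{1}{4}\right) + D y\right) = 3 \left(\left(- \frac{5}{4} - \frac{D}{4}\right) + D y\right) = 3 \left(- \frac{5}{4} - \frac{D}{4} + D y\right) = - \frac{15}{4} - \frac{3 D}{4} + 3 D y$)
$\left(-2 + A{\left(3,-3 \right)}\right) 28 = \left(-2 - \left(6 + 27\right)\right) 28 = \left(-2 - 33\right) 28 = \left(-35\right) 28 = -980$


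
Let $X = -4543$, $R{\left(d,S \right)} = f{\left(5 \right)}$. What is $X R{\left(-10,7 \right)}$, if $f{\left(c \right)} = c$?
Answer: $-22715$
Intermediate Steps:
$R{\left(d,S \right)} = 5$
$X R{\left(-10,7 \right)} = \left(-4543\right) 5 = -22715$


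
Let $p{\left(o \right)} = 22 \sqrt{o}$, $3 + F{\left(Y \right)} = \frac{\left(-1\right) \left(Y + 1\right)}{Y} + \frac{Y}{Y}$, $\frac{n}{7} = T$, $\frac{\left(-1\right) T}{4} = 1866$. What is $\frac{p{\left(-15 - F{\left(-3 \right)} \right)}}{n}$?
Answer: $- \frac{11 i \sqrt{111}}{78372} \approx - 0.0014787 i$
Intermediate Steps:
$T = -7464$ ($T = \left(-4\right) 1866 = -7464$)
$n = -52248$ ($n = 7 \left(-7464\right) = -52248$)
$F{\left(Y \right)} = -2 + \frac{-1 - Y}{Y}$ ($F{\left(Y \right)} = -3 + \left(\frac{\left(-1\right) \left(Y + 1\right)}{Y} + \frac{Y}{Y}\right) = -3 + \left(\frac{\left(-1\right) \left(1 + Y\right)}{Y} + 1\right) = -3 + \left(\frac{-1 - Y}{Y} + 1\right) = -3 + \left(1 + \frac{-1 - Y}{Y}\right) = -2 + \frac{-1 - Y}{Y}$)
$\frac{p{\left(-15 - F{\left(-3 \right)} \right)}}{n} = \frac{22 \sqrt{-15 - \left(-3 - \frac{1}{-3}\right)}}{-52248} = 22 \sqrt{-15 - \left(-3 - - \frac{1}{3}\right)} \left(- \frac{1}{52248}\right) = 22 \sqrt{-15 - \left(-3 + \frac{1}{3}\right)} \left(- \frac{1}{52248}\right) = 22 \sqrt{-15 - - \frac{8}{3}} \left(- \frac{1}{52248}\right) = 22 \sqrt{-15 + \frac{8}{3}} \left(- \frac{1}{52248}\right) = 22 \sqrt{- \frac{37}{3}} \left(- \frac{1}{52248}\right) = 22 \frac{i \sqrt{111}}{3} \left(- \frac{1}{52248}\right) = \frac{22 i \sqrt{111}}{3} \left(- \frac{1}{52248}\right) = - \frac{11 i \sqrt{111}}{78372}$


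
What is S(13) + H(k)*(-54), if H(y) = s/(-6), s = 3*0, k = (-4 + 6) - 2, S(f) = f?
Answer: 13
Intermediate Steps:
k = 0 (k = 2 - 2 = 0)
s = 0
H(y) = 0 (H(y) = 0/(-6) = 0*(-⅙) = 0)
S(13) + H(k)*(-54) = 13 + 0*(-54) = 13 + 0 = 13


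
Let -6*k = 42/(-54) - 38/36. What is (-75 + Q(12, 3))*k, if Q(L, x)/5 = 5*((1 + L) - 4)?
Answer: 275/6 ≈ 45.833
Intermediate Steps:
k = 11/36 (k = -(42/(-54) - 38/36)/6 = -(42*(-1/54) - 38*1/36)/6 = -(-7/9 - 19/18)/6 = -⅙*(-11/6) = 11/36 ≈ 0.30556)
Q(L, x) = -75 + 25*L (Q(L, x) = 5*(5*((1 + L) - 4)) = 5*(5*(-3 + L)) = 5*(-15 + 5*L) = -75 + 25*L)
(-75 + Q(12, 3))*k = (-75 + (-75 + 25*12))*(11/36) = (-75 + (-75 + 300))*(11/36) = (-75 + 225)*(11/36) = 150*(11/36) = 275/6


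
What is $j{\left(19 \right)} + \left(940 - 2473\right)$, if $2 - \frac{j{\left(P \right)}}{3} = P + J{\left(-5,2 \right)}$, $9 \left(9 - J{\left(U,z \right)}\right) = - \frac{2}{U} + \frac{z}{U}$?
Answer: $-1611$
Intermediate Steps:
$J{\left(U,z \right)} = 9 + \frac{2}{9 U} - \frac{z}{9 U}$ ($J{\left(U,z \right)} = 9 - \frac{- \frac{2}{U} + \frac{z}{U}}{9} = 9 - \left(- \frac{2}{9 U} + \frac{z}{9 U}\right) = 9 + \frac{2}{9 U} - \frac{z}{9 U}$)
$j{\left(P \right)} = -21 - 3 P$ ($j{\left(P \right)} = 6 - 3 \left(P + \frac{2 - 2 + 81 \left(-5\right)}{9 \left(-5\right)}\right) = 6 - 3 \left(P + \frac{1}{9} \left(- \frac{1}{5}\right) \left(2 - 2 - 405\right)\right) = 6 - 3 \left(P + \frac{1}{9} \left(- \frac{1}{5}\right) \left(-405\right)\right) = 6 - 3 \left(P + 9\right) = 6 - 3 \left(9 + P\right) = 6 - \left(27 + 3 P\right) = -21 - 3 P$)
$j{\left(19 \right)} + \left(940 - 2473\right) = \left(-21 - 57\right) + \left(940 - 2473\right) = \left(-21 - 57\right) - 1533 = -78 - 1533 = -1611$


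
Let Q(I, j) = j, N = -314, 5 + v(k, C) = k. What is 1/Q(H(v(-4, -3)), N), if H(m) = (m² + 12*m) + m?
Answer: -1/314 ≈ -0.0031847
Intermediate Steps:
v(k, C) = -5 + k
H(m) = m² + 13*m
1/Q(H(v(-4, -3)), N) = 1/(-314) = -1/314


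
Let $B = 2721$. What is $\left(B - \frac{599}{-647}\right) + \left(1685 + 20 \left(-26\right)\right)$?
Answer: $\frac{2514841}{647} \approx 3886.9$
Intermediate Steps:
$\left(B - \frac{599}{-647}\right) + \left(1685 + 20 \left(-26\right)\right) = \left(2721 - \frac{599}{-647}\right) + \left(1685 + 20 \left(-26\right)\right) = \left(2721 - - \frac{599}{647}\right) + \left(1685 - 520\right) = \left(2721 + \frac{599}{647}\right) + 1165 = \frac{1761086}{647} + 1165 = \frac{2514841}{647}$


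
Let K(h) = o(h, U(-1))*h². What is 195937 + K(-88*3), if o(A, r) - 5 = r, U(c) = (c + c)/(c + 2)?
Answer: 405025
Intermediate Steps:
U(c) = 2*c/(2 + c) (U(c) = (2*c)/(2 + c) = 2*c/(2 + c))
o(A, r) = 5 + r
K(h) = 3*h² (K(h) = (5 + 2*(-1)/(2 - 1))*h² = (5 + 2*(-1)/1)*h² = (5 + 2*(-1)*1)*h² = (5 - 2)*h² = 3*h²)
195937 + K(-88*3) = 195937 + 3*(-88*3)² = 195937 + 3*(-264)² = 195937 + 3*69696 = 195937 + 209088 = 405025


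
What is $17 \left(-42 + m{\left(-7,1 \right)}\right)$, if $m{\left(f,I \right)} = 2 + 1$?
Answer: $-663$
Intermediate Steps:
$m{\left(f,I \right)} = 3$
$17 \left(-42 + m{\left(-7,1 \right)}\right) = 17 \left(-42 + 3\right) = 17 \left(-39\right) = -663$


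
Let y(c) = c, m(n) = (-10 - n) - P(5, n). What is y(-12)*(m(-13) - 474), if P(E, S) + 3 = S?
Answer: 5460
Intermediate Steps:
P(E, S) = -3 + S
m(n) = -7 - 2*n (m(n) = (-10 - n) - (-3 + n) = (-10 - n) + (3 - n) = -7 - 2*n)
y(-12)*(m(-13) - 474) = -12*((-7 - 2*(-13)) - 474) = -12*((-7 + 26) - 474) = -12*(19 - 474) = -12*(-455) = 5460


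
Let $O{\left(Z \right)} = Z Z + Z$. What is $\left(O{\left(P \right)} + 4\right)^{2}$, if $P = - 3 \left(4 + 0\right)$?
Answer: $18496$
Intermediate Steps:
$P = -12$ ($P = \left(-3\right) 4 = -12$)
$O{\left(Z \right)} = Z + Z^{2}$ ($O{\left(Z \right)} = Z^{2} + Z = Z + Z^{2}$)
$\left(O{\left(P \right)} + 4\right)^{2} = \left(- 12 \left(1 - 12\right) + 4\right)^{2} = \left(\left(-12\right) \left(-11\right) + 4\right)^{2} = \left(132 + 4\right)^{2} = 136^{2} = 18496$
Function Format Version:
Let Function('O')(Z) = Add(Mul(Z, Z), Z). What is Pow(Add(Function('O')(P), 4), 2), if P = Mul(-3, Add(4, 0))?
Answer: 18496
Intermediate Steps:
P = -12 (P = Mul(-3, 4) = -12)
Function('O')(Z) = Add(Z, Pow(Z, 2)) (Function('O')(Z) = Add(Pow(Z, 2), Z) = Add(Z, Pow(Z, 2)))
Pow(Add(Function('O')(P), 4), 2) = Pow(Add(Mul(-12, Add(1, -12)), 4), 2) = Pow(Add(Mul(-12, -11), 4), 2) = Pow(Add(132, 4), 2) = Pow(136, 2) = 18496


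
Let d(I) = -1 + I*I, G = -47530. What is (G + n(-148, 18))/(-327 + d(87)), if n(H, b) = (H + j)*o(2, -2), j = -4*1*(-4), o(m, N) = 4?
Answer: -48058/7241 ≈ -6.6369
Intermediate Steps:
d(I) = -1 + I**2
j = 16 (j = -4*(-4) = 16)
n(H, b) = 64 + 4*H (n(H, b) = (H + 16)*4 = (16 + H)*4 = 64 + 4*H)
(G + n(-148, 18))/(-327 + d(87)) = (-47530 + (64 + 4*(-148)))/(-327 + (-1 + 87**2)) = (-47530 + (64 - 592))/(-327 + (-1 + 7569)) = (-47530 - 528)/(-327 + 7568) = -48058/7241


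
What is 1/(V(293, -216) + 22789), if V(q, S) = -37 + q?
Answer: 1/23045 ≈ 4.3393e-5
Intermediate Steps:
1/(V(293, -216) + 22789) = 1/((-37 + 293) + 22789) = 1/(256 + 22789) = 1/23045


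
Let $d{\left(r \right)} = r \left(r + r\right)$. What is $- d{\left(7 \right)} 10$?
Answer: $-980$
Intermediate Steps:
$d{\left(r \right)} = 2 r^{2}$ ($d{\left(r \right)} = r 2 r = 2 r^{2}$)
$- d{\left(7 \right)} 10 = - 2 \cdot 7^{2} \cdot 10 = - 2 \cdot 49 \cdot 10 = \left(-1\right) 98 \cdot 10 = \left(-98\right) 10 = -980$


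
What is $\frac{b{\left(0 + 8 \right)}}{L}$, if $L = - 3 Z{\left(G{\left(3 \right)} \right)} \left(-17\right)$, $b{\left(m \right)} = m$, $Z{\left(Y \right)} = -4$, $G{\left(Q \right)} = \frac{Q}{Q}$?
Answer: $- \frac{2}{51} \approx -0.039216$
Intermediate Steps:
$G{\left(Q \right)} = 1$
$L = -204$ ($L = \left(-3\right) \left(-4\right) \left(-17\right) = 12 \left(-17\right) = -204$)
$\frac{b{\left(0 + 8 \right)}}{L} = \frac{0 + 8}{-204} = 8 \left(- \frac{1}{204}\right) = - \frac{2}{51}$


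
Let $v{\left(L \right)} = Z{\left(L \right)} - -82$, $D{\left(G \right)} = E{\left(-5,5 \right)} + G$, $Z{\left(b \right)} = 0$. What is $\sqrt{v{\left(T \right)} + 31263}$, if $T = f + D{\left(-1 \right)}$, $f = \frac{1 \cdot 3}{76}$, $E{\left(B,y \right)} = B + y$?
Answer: $\sqrt{31345} \approx 177.05$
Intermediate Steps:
$f = \frac{3}{76}$ ($f = 3 \cdot \frac{1}{76} = \frac{3}{76} \approx 0.039474$)
$D{\left(G \right)} = G$ ($D{\left(G \right)} = \left(-5 + 5\right) + G = 0 + G = G$)
$T = - \frac{73}{76}$ ($T = \frac{3}{76} - 1 = - \frac{73}{76} \approx -0.96053$)
$v{\left(L \right)} = 82$ ($v{\left(L \right)} = 0 - -82 = 0 + 82 = 82$)
$\sqrt{v{\left(T \right)} + 31263} = \sqrt{82 + 31263} = \sqrt{31345}$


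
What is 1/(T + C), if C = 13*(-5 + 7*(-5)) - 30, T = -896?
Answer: -1/1446 ≈ -0.00069156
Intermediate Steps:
C = -550 (C = 13*(-5 - 35) - 30 = 13*(-40) - 30 = -520 - 30 = -550)
1/(T + C) = 1/(-896 - 550) = 1/(-1446) = -1/1446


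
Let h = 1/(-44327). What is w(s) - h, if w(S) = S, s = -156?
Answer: -6915011/44327 ≈ -156.00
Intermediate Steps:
h = -1/44327 ≈ -2.2560e-5
w(s) - h = -156 - 1*(-1/44327) = -156 + 1/44327 = -6915011/44327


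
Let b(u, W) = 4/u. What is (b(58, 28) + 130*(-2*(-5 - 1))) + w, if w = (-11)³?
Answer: 6643/29 ≈ 229.07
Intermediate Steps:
w = -1331
(b(58, 28) + 130*(-2*(-5 - 1))) + w = (4/58 + 130*(-2*(-5 - 1))) - 1331 = (4*(1/58) + 130*(-2*(-6))) - 1331 = (2/29 + 130*12) - 1331 = (2/29 + 1560) - 1331 = 45242/29 - 1331 = 6643/29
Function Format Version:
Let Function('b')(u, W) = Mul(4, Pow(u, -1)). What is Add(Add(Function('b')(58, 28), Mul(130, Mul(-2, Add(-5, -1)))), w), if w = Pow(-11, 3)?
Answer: Rational(6643, 29) ≈ 229.07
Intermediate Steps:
w = -1331
Add(Add(Function('b')(58, 28), Mul(130, Mul(-2, Add(-5, -1)))), w) = Add(Add(Mul(4, Pow(58, -1)), Mul(130, Mul(-2, Add(-5, -1)))), -1331) = Add(Add(Mul(4, Rational(1, 58)), Mul(130, Mul(-2, -6))), -1331) = Add(Add(Rational(2, 29), Mul(130, 12)), -1331) = Add(Add(Rational(2, 29), 1560), -1331) = Add(Rational(45242, 29), -1331) = Rational(6643, 29)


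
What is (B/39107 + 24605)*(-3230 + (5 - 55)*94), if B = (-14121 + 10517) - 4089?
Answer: -7630404933060/39107 ≈ -1.9512e+8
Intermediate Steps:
B = -7693 (B = -3604 - 4089 = -7693)
(B/39107 + 24605)*(-3230 + (5 - 55)*94) = (-7693/39107 + 24605)*(-3230 + (5 - 55)*94) = (-7693*1/39107 + 24605)*(-3230 - 50*94) = (-7693/39107 + 24605)*(-3230 - 4700) = (962220042/39107)*(-7930) = -7630404933060/39107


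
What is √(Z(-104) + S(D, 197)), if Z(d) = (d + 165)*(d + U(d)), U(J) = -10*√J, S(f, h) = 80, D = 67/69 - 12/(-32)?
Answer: 2*√(-1566 - 305*I*√26) ≈ 35.806 - 86.868*I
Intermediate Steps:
D = 743/552 (D = 67*(1/69) - 12*(-1/32) = 67/69 + 3/8 = 743/552 ≈ 1.3460)
Z(d) = (165 + d)*(d - 10*√d) (Z(d) = (d + 165)*(d - 10*√d) = (165 + d)*(d - 10*√d))
√(Z(-104) + S(D, 197)) = √(((-104)² - 3300*I*√26 - (-2080)*I*√26 + 165*(-104)) + 80) = √((10816 - 3300*I*√26 - (-2080)*I*√26 - 17160) + 80) = √((10816 - 3300*I*√26 + 2080*I*√26 - 17160) + 80) = √((-6344 - 1220*I*√26) + 80) = √(-6264 - 1220*I*√26)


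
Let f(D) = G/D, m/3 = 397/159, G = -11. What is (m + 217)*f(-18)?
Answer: 7271/53 ≈ 137.19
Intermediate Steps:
m = 397/53 (m = 3*(397/159) = 397/53 ≈ 7.4906)
f(D) = -11/D
(m + 217)*f(-18) = (397/53 + 217)*(-11/(-18)) = 11898*(-11*(-1/18))/53 = (11898/53)*(11/18) = 7271/53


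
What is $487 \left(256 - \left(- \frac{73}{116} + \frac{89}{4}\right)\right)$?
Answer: $\frac{3310139}{29} \approx 1.1414 \cdot 10^{5}$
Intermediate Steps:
$487 \left(256 - \left(- \frac{73}{116} + \frac{89}{4}\right)\right) = 487 \left(256 - \frac{627}{29}\right) = 487 \cdot \frac{6797}{29} = \frac{3310139}{29}$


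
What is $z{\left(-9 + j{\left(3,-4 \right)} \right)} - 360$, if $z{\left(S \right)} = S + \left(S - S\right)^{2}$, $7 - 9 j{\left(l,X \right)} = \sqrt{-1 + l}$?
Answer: $- \frac{3314}{9} - \frac{\sqrt{2}}{9} \approx -368.38$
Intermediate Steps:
$j{\left(l,X \right)} = \frac{7}{9} - \frac{\sqrt{-1 + l}}{9}$
$z{\left(S \right)} = S$ ($z{\left(S \right)} = S + 0^{2} = S + 0 = S$)
$z{\left(-9 + j{\left(3,-4 \right)} \right)} - 360 = \left(-9 + \left(\frac{7}{9} - \frac{\sqrt{-1 + 3}}{9}\right)\right) - 360 = \left(-9 + \left(\frac{7}{9} - \frac{\sqrt{2}}{9}\right)\right) - 360 = \left(- \frac{74}{9} - \frac{\sqrt{2}}{9}\right) - 360 = - \frac{3314}{9} - \frac{\sqrt{2}}{9}$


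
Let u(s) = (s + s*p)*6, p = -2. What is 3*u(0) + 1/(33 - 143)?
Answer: -1/110 ≈ -0.0090909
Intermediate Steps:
u(s) = -6*s (u(s) = (s + s*(-2))*6 = (s - 2*s)*6 = -s*6 = -6*s)
3*u(0) + 1/(33 - 143) = 3*(-6*0) + 1/(33 - 143) = 3*0 + 1/(-110) = 0 - 1/110 = -1/110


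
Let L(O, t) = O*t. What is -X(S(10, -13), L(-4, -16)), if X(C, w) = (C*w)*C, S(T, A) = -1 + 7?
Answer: -2304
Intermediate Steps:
S(T, A) = 6
X(C, w) = w*C²
-X(S(10, -13), L(-4, -16)) = -(-4*(-16))*6² = -64*36 = -1*2304 = -2304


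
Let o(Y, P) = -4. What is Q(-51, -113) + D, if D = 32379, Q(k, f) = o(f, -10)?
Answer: 32375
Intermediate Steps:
Q(k, f) = -4
Q(-51, -113) + D = -4 + 32379 = 32375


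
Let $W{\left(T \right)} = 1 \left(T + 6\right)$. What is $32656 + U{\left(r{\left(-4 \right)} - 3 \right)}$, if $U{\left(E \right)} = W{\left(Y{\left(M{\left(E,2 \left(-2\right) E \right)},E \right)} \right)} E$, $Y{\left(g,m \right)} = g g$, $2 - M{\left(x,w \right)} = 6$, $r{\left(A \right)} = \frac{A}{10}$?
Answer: $\frac{162906}{5} \approx 32581.0$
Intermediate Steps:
$r{\left(A \right)} = \frac{A}{10}$ ($r{\left(A \right)} = A \frac{1}{10} = \frac{A}{10}$)
$M{\left(x,w \right)} = -4$ ($M{\left(x,w \right)} = 2 - 6 = -4$)
$Y{\left(g,m \right)} = g^{2}$
$W{\left(T \right)} = 6 + T$ ($W{\left(T \right)} = 1 \left(6 + T\right) = 6 + T$)
$U{\left(E \right)} = 22 E$ ($U{\left(E \right)} = \left(6 + \left(-4\right)^{2}\right) E = \left(6 + 16\right) E = 22 E$)
$32656 + U{\left(r{\left(-4 \right)} - 3 \right)} = 32656 + 22 \left(\frac{1}{10} \left(-4\right) - 3\right) = 32656 + 22 \left(- \frac{2}{5} - 3\right) = 32656 + 22 \left(- \frac{17}{5}\right) = 32656 - \frac{374}{5} = \frac{162906}{5}$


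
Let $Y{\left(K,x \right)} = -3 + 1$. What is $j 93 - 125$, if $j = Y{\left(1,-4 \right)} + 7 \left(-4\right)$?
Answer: $-2915$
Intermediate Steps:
$Y{\left(K,x \right)} = -2$
$j = -30$ ($j = -2 + 7 \left(-4\right) = -2 - 28 = -30$)
$j 93 - 125 = \left(-30\right) 93 - 125 = -2790 - 125 = -2915$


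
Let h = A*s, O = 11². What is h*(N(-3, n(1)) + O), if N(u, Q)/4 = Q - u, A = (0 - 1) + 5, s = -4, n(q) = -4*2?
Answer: -1616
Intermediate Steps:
n(q) = -8
A = 4 (A = -1 + 5 = 4)
O = 121
N(u, Q) = -4*u + 4*Q (N(u, Q) = 4*(Q - u) = -4*u + 4*Q)
h = -16 (h = 4*(-4) = -16)
h*(N(-3, n(1)) + O) = -16*((-4*(-3) + 4*(-8)) + 121) = -16*((12 - 32) + 121) = -16*(-20 + 121) = -16*101 = -1616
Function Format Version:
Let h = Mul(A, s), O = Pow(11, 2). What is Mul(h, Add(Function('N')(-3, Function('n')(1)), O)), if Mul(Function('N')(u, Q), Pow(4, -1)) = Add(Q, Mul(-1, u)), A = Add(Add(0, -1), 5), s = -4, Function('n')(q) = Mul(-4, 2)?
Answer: -1616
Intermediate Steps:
Function('n')(q) = -8
A = 4 (A = Add(-1, 5) = 4)
O = 121
Function('N')(u, Q) = Add(Mul(-4, u), Mul(4, Q)) (Function('N')(u, Q) = Mul(4, Add(Q, Mul(-1, u))) = Add(Mul(-4, u), Mul(4, Q)))
h = -16 (h = Mul(4, -4) = -16)
Mul(h, Add(Function('N')(-3, Function('n')(1)), O)) = Mul(-16, Add(Add(Mul(-4, -3), Mul(4, -8)), 121)) = Mul(-16, Add(Add(12, -32), 121)) = Mul(-16, Add(-20, 121)) = Mul(-16, 101) = -1616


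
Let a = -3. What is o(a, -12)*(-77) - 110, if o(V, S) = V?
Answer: 121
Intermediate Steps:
o(a, -12)*(-77) - 110 = -3*(-77) - 110 = 231 - 110 = 121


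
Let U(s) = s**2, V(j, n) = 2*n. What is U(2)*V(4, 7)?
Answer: 56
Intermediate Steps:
U(2)*V(4, 7) = 2**2*(2*7) = 4*14 = 56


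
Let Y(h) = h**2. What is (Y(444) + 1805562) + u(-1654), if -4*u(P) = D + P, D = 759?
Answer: 8011687/4 ≈ 2.0029e+6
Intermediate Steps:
u(P) = -759/4 - P/4 (u(P) = -(759 + P)/4 = -759/4 - P/4)
(Y(444) + 1805562) + u(-1654) = (444**2 + 1805562) + (-759/4 - 1/4*(-1654)) = (197136 + 1805562) + (-759/4 + 827/2) = 2002698 + 895/4 = 8011687/4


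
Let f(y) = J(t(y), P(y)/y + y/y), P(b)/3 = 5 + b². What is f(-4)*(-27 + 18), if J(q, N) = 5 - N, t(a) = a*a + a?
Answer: -711/4 ≈ -177.75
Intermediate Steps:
P(b) = 15 + 3*b² (P(b) = 3*(5 + b²) = 15 + 3*b²)
t(a) = a + a² (t(a) = a² + a = a + a²)
f(y) = 4 - (15 + 3*y²)/y (f(y) = 5 - ((15 + 3*y²)/y + y/y) = 5 - ((15 + 3*y²)/y + 1) = 5 - (1 + (15 + 3*y²)/y) = 5 + (-1 - (15 + 3*y²)/y) = 4 - (15 + 3*y²)/y)
f(-4)*(-27 + 18) = (4 - 15/(-4) - 3*(-4))*(-27 + 18) = (4 - 15*(-¼) + 12)*(-9) = (4 + 15/4 + 12)*(-9) = (79/4)*(-9) = -711/4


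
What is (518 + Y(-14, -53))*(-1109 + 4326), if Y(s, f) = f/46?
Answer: 76484175/46 ≈ 1.6627e+6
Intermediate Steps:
Y(s, f) = f/46 (Y(s, f) = f*(1/46) = f/46)
(518 + Y(-14, -53))*(-1109 + 4326) = (518 + (1/46)*(-53))*(-1109 + 4326) = (518 - 53/46)*3217 = (23775/46)*3217 = 76484175/46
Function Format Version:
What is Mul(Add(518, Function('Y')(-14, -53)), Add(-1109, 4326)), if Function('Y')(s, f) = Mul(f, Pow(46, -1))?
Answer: Rational(76484175, 46) ≈ 1.6627e+6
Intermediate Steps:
Function('Y')(s, f) = Mul(Rational(1, 46), f) (Function('Y')(s, f) = Mul(f, Rational(1, 46)) = Mul(Rational(1, 46), f))
Mul(Add(518, Function('Y')(-14, -53)), Add(-1109, 4326)) = Mul(Add(518, Mul(Rational(1, 46), -53)), Add(-1109, 4326)) = Mul(Add(518, Rational(-53, 46)), 3217) = Mul(Rational(23775, 46), 3217) = Rational(76484175, 46)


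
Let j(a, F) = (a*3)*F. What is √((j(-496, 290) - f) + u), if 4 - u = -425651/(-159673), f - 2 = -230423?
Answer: I*√5127078887059378/159673 ≈ 448.44*I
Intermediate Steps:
f = -230421 (f = 2 - 230423 = -230421)
u = 213041/159673 (u = 4 - (-425651)/(-159673) = 4 - (-425651)*(-1)/159673 = 4 - 1*425651/159673 = 4 - 425651/159673 = 213041/159673 ≈ 1.3342)
j(a, F) = 3*F*a (j(a, F) = (3*a)*F = 3*F*a)
√((j(-496, 290) - f) + u) = √((3*290*(-496) - 1*(-230421)) + 213041/159673) = √((-431520 + 230421) + 213041/159673) = √(-201099 + 213041/159673) = √(-32109867586/159673) = I*√5127078887059378/159673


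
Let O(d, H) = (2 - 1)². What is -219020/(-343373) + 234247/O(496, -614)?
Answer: 80434314151/343373 ≈ 2.3425e+5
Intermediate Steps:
O(d, H) = 1 (O(d, H) = 1² = 1)
-219020/(-343373) + 234247/O(496, -614) = -219020/(-343373) + 234247/1 = -219020*(-1/343373) + 234247*1 = 219020/343373 + 234247 = 80434314151/343373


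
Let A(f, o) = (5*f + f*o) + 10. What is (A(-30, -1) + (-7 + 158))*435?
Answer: 17835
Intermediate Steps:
A(f, o) = 10 + 5*f + f*o
(A(-30, -1) + (-7 + 158))*435 = ((10 + 5*(-30) - 30*(-1)) + (-7 + 158))*435 = ((10 - 150 + 30) + 151)*435 = (-110 + 151)*435 = 41*435 = 17835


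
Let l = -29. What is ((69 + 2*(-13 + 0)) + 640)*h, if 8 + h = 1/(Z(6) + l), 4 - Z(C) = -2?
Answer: -126355/23 ≈ -5493.7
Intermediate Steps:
Z(C) = 6 (Z(C) = 4 - 1*(-2) = 4 + 2 = 6)
h = -185/23 (h = -8 + 1/(6 - 29) = -8 + 1/(-23) = -8 - 1/23 = -185/23 ≈ -8.0435)
((69 + 2*(-13 + 0)) + 640)*h = ((69 + 2*(-13 + 0)) + 640)*(-185/23) = ((69 + 2*(-13)) + 640)*(-185/23) = ((69 - 26) + 640)*(-185/23) = (43 + 640)*(-185/23) = 683*(-185/23) = -126355/23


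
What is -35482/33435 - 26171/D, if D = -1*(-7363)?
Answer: -1136281351/246181905 ≈ -4.6156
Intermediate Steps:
D = 7363
-35482/33435 - 26171/D = -35482/33435 - 26171/7363 = -1136281351/246181905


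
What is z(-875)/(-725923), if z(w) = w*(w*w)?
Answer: 669921875/725923 ≈ 922.86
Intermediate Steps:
z(w) = w³ (z(w) = w*w² = w³)
z(-875)/(-725923) = (-875)³/(-725923) = -669921875*(-1/725923) = 669921875/725923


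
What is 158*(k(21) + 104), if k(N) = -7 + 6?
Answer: 16274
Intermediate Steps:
k(N) = -1
158*(k(21) + 104) = 158*(-1 + 104) = 158*103 = 16274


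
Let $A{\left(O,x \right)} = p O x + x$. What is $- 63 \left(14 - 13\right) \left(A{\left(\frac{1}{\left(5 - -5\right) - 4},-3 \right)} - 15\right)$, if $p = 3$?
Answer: $\frac{2457}{2} \approx 1228.5$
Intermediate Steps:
$A{\left(O,x \right)} = x + 3 O x$ ($A{\left(O,x \right)} = 3 O x + x = x + 3 O x$)
$- 63 \left(14 - 13\right) \left(A{\left(\frac{1}{\left(5 - -5\right) - 4},-3 \right)} - 15\right) = - 63 \left(14 - 13\right) \left(- 3 \left(1 + \frac{3}{\left(5 - -5\right) - 4}\right) - 15\right) = - 63 \cdot 1 \left(- 3 \left(1 + \frac{3}{\left(5 + 5\right) - 4}\right) - 15\right) = - 63 \cdot 1 \left(- 3 \left(1 + \frac{3}{10 - 4}\right) - 15\right) = - 63 \cdot 1 \left(- 3 \left(1 + \frac{3}{6}\right) - 15\right) = - 63 \cdot 1 \left(- 3 \left(1 + 3 \cdot \frac{1}{6}\right) - 15\right) = - 63 \cdot 1 \left(- 3 \left(1 + \frac{1}{2}\right) - 15\right) = - 63 \cdot 1 \left(\left(-3\right) \frac{3}{2} - 15\right) = - 63 \cdot 1 \left(- \frac{9}{2} - 15\right) = - 63 \cdot 1 \left(- \frac{39}{2}\right) = \left(-63\right) \left(- \frac{39}{2}\right) = \frac{2457}{2}$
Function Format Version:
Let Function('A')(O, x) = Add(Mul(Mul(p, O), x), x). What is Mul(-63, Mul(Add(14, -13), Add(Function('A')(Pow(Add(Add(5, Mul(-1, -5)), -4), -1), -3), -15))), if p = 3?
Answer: Rational(2457, 2) ≈ 1228.5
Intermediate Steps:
Function('A')(O, x) = Add(x, Mul(3, O, x)) (Function('A')(O, x) = Add(Mul(Mul(3, O), x), x) = Add(Mul(3, O, x), x) = Add(x, Mul(3, O, x)))
Mul(-63, Mul(Add(14, -13), Add(Function('A')(Pow(Add(Add(5, Mul(-1, -5)), -4), -1), -3), -15))) = Mul(-63, Mul(Add(14, -13), Add(Mul(-3, Add(1, Mul(3, Pow(Add(Add(5, Mul(-1, -5)), -4), -1)))), -15))) = Mul(-63, Mul(1, Add(Mul(-3, Add(1, Mul(3, Pow(Add(Add(5, 5), -4), -1)))), -15))) = Mul(-63, Mul(1, Add(Mul(-3, Add(1, Mul(3, Pow(Add(10, -4), -1)))), -15))) = Mul(-63, Mul(1, Add(Mul(-3, Add(1, Mul(3, Pow(6, -1)))), -15))) = Mul(-63, Mul(1, Add(Mul(-3, Add(1, Mul(3, Rational(1, 6)))), -15))) = Mul(-63, Mul(1, Add(Mul(-3, Add(1, Rational(1, 2))), -15))) = Mul(-63, Mul(1, Add(Mul(-3, Rational(3, 2)), -15))) = Mul(-63, Mul(1, Add(Rational(-9, 2), -15))) = Mul(-63, Mul(1, Rational(-39, 2))) = Mul(-63, Rational(-39, 2)) = Rational(2457, 2)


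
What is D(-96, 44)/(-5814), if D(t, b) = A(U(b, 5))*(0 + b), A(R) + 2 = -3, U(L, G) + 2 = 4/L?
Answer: 110/2907 ≈ 0.037840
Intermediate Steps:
U(L, G) = -2 + 4/L
A(R) = -5 (A(R) = -2 - 3 = -5)
D(t, b) = -5*b (D(t, b) = -5*(0 + b) = -5*b)
D(-96, 44)/(-5814) = -5*44/(-5814) = -220*(-1/5814) = 110/2907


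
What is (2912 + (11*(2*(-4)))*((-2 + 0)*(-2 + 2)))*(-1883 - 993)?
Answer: -8374912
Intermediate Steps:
(2912 + (11*(2*(-4)))*((-2 + 0)*(-2 + 2)))*(-1883 - 993) = (2912 + (11*(-8))*(-2*0))*(-2876) = (2912 - 88*0)*(-2876) = (2912 + 0)*(-2876) = 2912*(-2876) = -8374912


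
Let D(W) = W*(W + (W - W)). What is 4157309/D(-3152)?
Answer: 4157309/9935104 ≈ 0.41845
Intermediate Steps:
D(W) = W² (D(W) = W*(W + 0) = W*W = W²)
4157309/D(-3152) = 4157309/((-3152)²) = 4157309/9935104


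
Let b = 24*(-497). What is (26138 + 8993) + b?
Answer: 23203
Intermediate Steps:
b = -11928
(26138 + 8993) + b = (26138 + 8993) - 11928 = 35131 - 11928 = 23203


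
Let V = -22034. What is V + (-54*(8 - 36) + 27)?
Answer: -20495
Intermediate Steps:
V + (-54*(8 - 36) + 27) = -22034 + (-54*(8 - 36) + 27) = -22034 + (-54*(-28) + 27) = -22034 + (1512 + 27) = -22034 + 1539 = -20495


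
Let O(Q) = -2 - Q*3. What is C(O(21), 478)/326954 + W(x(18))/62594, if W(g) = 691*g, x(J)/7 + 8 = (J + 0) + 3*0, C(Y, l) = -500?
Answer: 563695285/730905667 ≈ 0.77123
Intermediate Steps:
O(Q) = -2 - 3*Q
x(J) = -56 + 7*J (x(J) = -56 + 7*((J + 0) + 3*0) = -56 + 7*(J + 0) = -56 + 7*J)
C(O(21), 478)/326954 + W(x(18))/62594 = -500/326954 + (691*(-56 + 7*18))/62594 = -500*1/326954 + (691*(-56 + 126))*(1/62594) = -250/163477 + (691*70)*(1/62594) = -250/163477 + 48370*(1/62594) = -250/163477 + 3455/4471 = 563695285/730905667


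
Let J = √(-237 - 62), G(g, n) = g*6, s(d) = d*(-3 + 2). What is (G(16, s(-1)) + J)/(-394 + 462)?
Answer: 24/17 + I*√299/68 ≈ 1.4118 + 0.25429*I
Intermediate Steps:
s(d) = -d (s(d) = d*(-1) = -d)
G(g, n) = 6*g
J = I*√299 (J = √(-299) = I*√299 ≈ 17.292*I)
(G(16, s(-1)) + J)/(-394 + 462) = (6*16 + I*√299)/(-394 + 462) = (96 + I*√299)/68 = (96 + I*√299)*(1/68) = 24/17 + I*√299/68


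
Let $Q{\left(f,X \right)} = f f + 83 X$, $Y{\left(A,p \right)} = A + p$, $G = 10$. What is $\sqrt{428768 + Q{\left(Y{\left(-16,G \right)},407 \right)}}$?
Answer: $\sqrt{462585} \approx 680.14$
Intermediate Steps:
$Q{\left(f,X \right)} = f^{2} + 83 X$
$\sqrt{428768 + Q{\left(Y{\left(-16,G \right)},407 \right)}} = \sqrt{428768 + \left(\left(-16 + 10\right)^{2} + 83 \cdot 407\right)} = \sqrt{428768 + \left(\left(-6\right)^{2} + 33781\right)} = \sqrt{428768 + \left(36 + 33781\right)} = \sqrt{428768 + 33817} = \sqrt{462585}$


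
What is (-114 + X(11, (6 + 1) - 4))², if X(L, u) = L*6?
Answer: 2304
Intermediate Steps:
X(L, u) = 6*L
(-114 + X(11, (6 + 1) - 4))² = (-114 + 6*11)² = (-114 + 66)² = (-48)² = 2304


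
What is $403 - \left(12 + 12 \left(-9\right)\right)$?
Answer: $499$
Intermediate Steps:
$403 - \left(12 + 12 \left(-9\right)\right) = 403 - \left(12 - 108\right) = 403 - -96 = 403 + 96 = 499$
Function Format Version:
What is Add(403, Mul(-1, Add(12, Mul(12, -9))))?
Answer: 499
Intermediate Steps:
Add(403, Mul(-1, Add(12, Mul(12, -9)))) = Add(403, Mul(-1, Add(12, -108))) = Add(403, Mul(-1, -96)) = Add(403, 96) = 499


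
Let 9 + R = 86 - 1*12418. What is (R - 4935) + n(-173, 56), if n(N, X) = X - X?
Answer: -17276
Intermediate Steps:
n(N, X) = 0
R = -12341 (R = -9 + (86 - 1*12418) = -9 + (86 - 12418) = -9 - 12332 = -12341)
(R - 4935) + n(-173, 56) = (-12341 - 4935) + 0 = -17276 + 0 = -17276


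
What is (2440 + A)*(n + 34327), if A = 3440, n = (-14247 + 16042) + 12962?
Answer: 288613920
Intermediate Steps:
n = 14757 (n = 1795 + 12962 = 14757)
(2440 + A)*(n + 34327) = (2440 + 3440)*(14757 + 34327) = 5880*49084 = 288613920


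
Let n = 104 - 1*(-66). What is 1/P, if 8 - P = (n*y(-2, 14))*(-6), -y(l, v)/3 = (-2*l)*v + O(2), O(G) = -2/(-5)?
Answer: -1/172576 ≈ -5.7946e-6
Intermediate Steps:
n = 170 (n = 104 + 66 = 170)
O(G) = 2/5 (O(G) = -2*(-1/5) = 2/5)
y(l, v) = -6/5 + 6*l*v (y(l, v) = -3*((-2*l)*v + 2/5) = -3*(-2*l*v + 2/5) = -3*(2/5 - 2*l*v) = -6/5 + 6*l*v)
P = -172576 (P = 8 - 170*(-6/5 + 6*(-2)*14)*(-6) = 8 - 170*(-6/5 - 168)*(-6) = 8 - 170*(-846/5)*(-6) = 8 - (-28764)*(-6) = 8 - 1*172584 = 8 - 172584 = -172576)
1/P = 1/(-172576) = -1/172576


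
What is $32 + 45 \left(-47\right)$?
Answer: $-2083$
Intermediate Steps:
$32 + 45 \left(-47\right) = 32 - 2115 = -2083$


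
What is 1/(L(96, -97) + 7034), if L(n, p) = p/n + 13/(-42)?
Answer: 672/4725961 ≈ 0.00014219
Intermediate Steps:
L(n, p) = -13/42 + p/n (L(n, p) = p/n + 13*(-1/42) = p/n - 13/42 = -13/42 + p/n)
1/(L(96, -97) + 7034) = 1/((-13/42 - 97/96) + 7034) = 1/(-887/672 + 7034) = 1/(4725961/672) = 672/4725961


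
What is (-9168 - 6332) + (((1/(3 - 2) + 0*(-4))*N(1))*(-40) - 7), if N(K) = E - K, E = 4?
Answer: -15627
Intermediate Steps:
N(K) = 4 - K
(-9168 - 6332) + (((1/(3 - 2) + 0*(-4))*N(1))*(-40) - 7) = (-9168 - 6332) + (((1/(3 - 2) + 0*(-4))*(4 - 1*1))*(-40) - 7) = -15500 + (((1/1 + 0)*(4 - 1))*(-40) - 7) = -15500 + (((1 + 0)*3)*(-40) - 7) = -15500 + ((1*3)*(-40) - 7) = -15500 + (3*(-40) - 7) = -15500 + (-120 - 7) = -15500 - 127 = -15627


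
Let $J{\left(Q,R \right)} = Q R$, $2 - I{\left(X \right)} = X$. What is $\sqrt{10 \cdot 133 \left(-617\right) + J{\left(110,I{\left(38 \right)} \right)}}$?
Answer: $i \sqrt{824570} \approx 908.06 i$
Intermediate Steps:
$I{\left(X \right)} = 2 - X$
$\sqrt{10 \cdot 133 \left(-617\right) + J{\left(110,I{\left(38 \right)} \right)}} = \sqrt{10 \cdot 133 \left(-617\right) + 110 \left(2 - 38\right)} = \sqrt{10 \left(-82061\right) + 110 \left(2 - 38\right)} = \sqrt{-820610 + 110 \left(-36\right)} = \sqrt{-820610 - 3960} = \sqrt{-824570} = i \sqrt{824570}$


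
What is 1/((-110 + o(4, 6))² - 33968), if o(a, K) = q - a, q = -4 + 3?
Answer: -1/20743 ≈ -4.8209e-5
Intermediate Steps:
q = -1
o(a, K) = -1 - a
1/((-110 + o(4, 6))² - 33968) = 1/((-110 + (-1 - 1*4))² - 33968) = 1/((-110 + (-1 - 4))² - 33968) = 1/((-110 - 5)² - 33968) = 1/((-115)² - 33968) = 1/(13225 - 33968) = 1/(-20743) = -1/20743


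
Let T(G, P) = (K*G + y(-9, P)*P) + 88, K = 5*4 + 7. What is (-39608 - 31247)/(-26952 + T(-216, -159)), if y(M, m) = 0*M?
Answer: 70855/32696 ≈ 2.1671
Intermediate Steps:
K = 27 (K = 20 + 7 = 27)
y(M, m) = 0
T(G, P) = 88 + 27*G (T(G, P) = (27*G + 0*P) + 88 = (27*G + 0) + 88 = 27*G + 88 = 88 + 27*G)
(-39608 - 31247)/(-26952 + T(-216, -159)) = (-39608 - 31247)/(-26952 + (88 + 27*(-216))) = -70855/(-26952 + (88 - 5832)) = -70855/(-26952 - 5744) = -70855/(-32696) = -70855*(-1/32696) = 70855/32696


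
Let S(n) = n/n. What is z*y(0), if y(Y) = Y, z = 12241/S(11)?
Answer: 0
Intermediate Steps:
S(n) = 1
z = 12241 (z = 12241/1 = 12241*1 = 12241)
z*y(0) = 12241*0 = 0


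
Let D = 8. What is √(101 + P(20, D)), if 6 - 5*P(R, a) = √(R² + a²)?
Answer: √(2555 - 20*√29)/5 ≈ 9.8940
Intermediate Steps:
P(R, a) = 6/5 - √(R² + a²)/5
√(101 + P(20, D)) = √(101 + (6/5 - √(20² + 8²)/5)) = √(101 + (6/5 - √(400 + 64)/5)) = √(101 + (6/5 - 4*√29/5)) = √(511/5 - 4*√29/5)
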